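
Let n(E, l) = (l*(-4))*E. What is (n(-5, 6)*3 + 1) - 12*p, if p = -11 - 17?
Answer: 697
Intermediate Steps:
p = -28
n(E, l) = -4*E*l (n(E, l) = (-4*l)*E = -4*E*l)
(n(-5, 6)*3 + 1) - 12*p = (-4*(-5)*6*3 + 1) - 12*(-28) = (120*3 + 1) + 336 = (360 + 1) + 336 = 361 + 336 = 697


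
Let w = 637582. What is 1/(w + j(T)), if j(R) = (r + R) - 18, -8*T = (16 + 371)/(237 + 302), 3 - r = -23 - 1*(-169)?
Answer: 4312/2748558965 ≈ 1.5688e-6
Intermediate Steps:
r = -143 (r = 3 - (-23 - 1*(-169)) = 3 - (-23 + 169) = 3 - 1*146 = 3 - 146 = -143)
T = -387/4312 (T = -(16 + 371)/(8*(237 + 302)) = -387/(8*539) = -⅛*387/539 = -387/4312 ≈ -0.089750)
j(R) = -161 + R (j(R) = (-143 + R) - 18 = -161 + R)
1/(w + j(T)) = 1/(637582 + (-161 - 387/4312)) = 1/(637582 - 694619/4312) = 1/(2748558965/4312) = 4312/2748558965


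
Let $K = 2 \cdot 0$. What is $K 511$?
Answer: $0$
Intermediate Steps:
$K = 0$
$K 511 = 0 \cdot 511 = 0$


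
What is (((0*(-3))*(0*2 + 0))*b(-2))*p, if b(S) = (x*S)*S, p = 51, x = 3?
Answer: 0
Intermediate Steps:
b(S) = 3*S² (b(S) = (3*S)*S = 3*S²)
(((0*(-3))*(0*2 + 0))*b(-2))*p = (((0*(-3))*(0*2 + 0))*(3*(-2)²))*51 = ((0*(0 + 0))*(3*4))*51 = ((0*0)*12)*51 = (0*12)*51 = 0*51 = 0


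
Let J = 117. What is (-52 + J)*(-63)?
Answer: -4095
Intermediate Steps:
(-52 + J)*(-63) = (-52 + 117)*(-63) = 65*(-63) = -4095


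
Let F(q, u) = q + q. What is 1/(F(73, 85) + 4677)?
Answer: 1/4823 ≈ 0.00020734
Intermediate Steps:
F(q, u) = 2*q
1/(F(73, 85) + 4677) = 1/(2*73 + 4677) = 1/(146 + 4677) = 1/4823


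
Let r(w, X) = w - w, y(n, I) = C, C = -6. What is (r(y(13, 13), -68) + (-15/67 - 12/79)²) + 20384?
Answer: 571079022137/28015849 ≈ 20384.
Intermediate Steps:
y(n, I) = -6
r(w, X) = 0
(r(y(13, 13), -68) + (-15/67 - 12/79)²) + 20384 = (0 + (-15/67 - 12/79)²) + 20384 = (0 + (-1989/5293)²) + 20384 = (0 + 3956121/28015849) + 20384 = 3956121/28015849 + 20384 = 571079022137/28015849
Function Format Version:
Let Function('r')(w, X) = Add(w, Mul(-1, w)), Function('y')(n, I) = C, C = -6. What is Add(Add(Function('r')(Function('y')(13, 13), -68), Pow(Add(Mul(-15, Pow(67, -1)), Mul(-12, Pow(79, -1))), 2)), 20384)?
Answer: Rational(571079022137, 28015849) ≈ 20384.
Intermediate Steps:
Function('y')(n, I) = -6
Function('r')(w, X) = 0
Add(Add(Function('r')(Function('y')(13, 13), -68), Pow(Add(Mul(-15, Pow(67, -1)), Mul(-12, Pow(79, -1))), 2)), 20384) = Add(Add(0, Pow(Add(Mul(-15, Pow(67, -1)), Mul(-12, Pow(79, -1))), 2)), 20384) = Add(Add(0, Pow(Add(Mul(-15, Rational(1, 67)), Mul(-12, Rational(1, 79))), 2)), 20384) = Add(Add(0, Pow(Add(Rational(-15, 67), Rational(-12, 79)), 2)), 20384) = Add(Add(0, Pow(Rational(-1989, 5293), 2)), 20384) = Add(Add(0, Rational(3956121, 28015849)), 20384) = Add(Rational(3956121, 28015849), 20384) = Rational(571079022137, 28015849)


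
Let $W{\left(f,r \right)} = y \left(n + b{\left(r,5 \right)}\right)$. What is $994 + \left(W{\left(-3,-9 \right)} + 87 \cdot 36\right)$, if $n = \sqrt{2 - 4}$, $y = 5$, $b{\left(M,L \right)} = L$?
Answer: $4151 + 5 i \sqrt{2} \approx 4151.0 + 7.0711 i$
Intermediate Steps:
$n = i \sqrt{2}$ ($n = \sqrt{2 - 4} = \sqrt{-2} = i \sqrt{2} \approx 1.4142 i$)
$W{\left(f,r \right)} = 25 + 5 i \sqrt{2}$ ($W{\left(f,r \right)} = 5 \left(i \sqrt{2} + 5\right) = 5 \left(5 + i \sqrt{2}\right) = 25 + 5 i \sqrt{2}$)
$994 + \left(W{\left(-3,-9 \right)} + 87 \cdot 36\right) = 994 + \left(\left(25 + 5 i \sqrt{2}\right) + 87 \cdot 36\right) = 994 + \left(\left(25 + 5 i \sqrt{2}\right) + 3132\right) = 994 + \left(3157 + 5 i \sqrt{2}\right) = 4151 + 5 i \sqrt{2}$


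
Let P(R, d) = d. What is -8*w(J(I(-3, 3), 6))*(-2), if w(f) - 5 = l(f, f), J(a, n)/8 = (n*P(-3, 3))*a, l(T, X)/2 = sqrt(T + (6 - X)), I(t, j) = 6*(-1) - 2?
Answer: 80 + 32*sqrt(6) ≈ 158.38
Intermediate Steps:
I(t, j) = -8 (I(t, j) = -6 - 2 = -8)
l(T, X) = 2*sqrt(6 + T - X) (l(T, X) = 2*sqrt(T + (6 - X)) = 2*sqrt(6 + T - X))
J(a, n) = 24*a*n (J(a, n) = 8*((n*3)*a) = 8*((3*n)*a) = 8*(3*a*n) = 24*a*n)
w(f) = 5 + 2*sqrt(6) (w(f) = 5 + 2*sqrt(6 + f - f) = 5 + 2*sqrt(6))
-8*w(J(I(-3, 3), 6))*(-2) = -8*(5 + 2*sqrt(6))*(-2) = (-40 - 16*sqrt(6))*(-2) = 80 + 32*sqrt(6)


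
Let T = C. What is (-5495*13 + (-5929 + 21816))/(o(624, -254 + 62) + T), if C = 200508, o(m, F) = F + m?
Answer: -4629/16745 ≈ -0.27644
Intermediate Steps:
T = 200508
(-5495*13 + (-5929 + 21816))/(o(624, -254 + 62) + T) = (-5495*13 + (-5929 + 21816))/(((-254 + 62) + 624) + 200508) = (-71435 + 15887)/((-192 + 624) + 200508) = -55548/(432 + 200508) = -55548/200940 = -55548*1/200940 = -4629/16745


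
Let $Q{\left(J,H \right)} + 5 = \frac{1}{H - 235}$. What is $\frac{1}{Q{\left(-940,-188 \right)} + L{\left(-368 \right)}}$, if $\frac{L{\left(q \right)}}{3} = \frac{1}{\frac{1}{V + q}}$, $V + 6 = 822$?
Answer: $\frac{423}{566396} \approx 0.00074683$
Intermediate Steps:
$V = 816$ ($V = -6 + 822 = 816$)
$Q{\left(J,H \right)} = -5 + \frac{1}{-235 + H}$ ($Q{\left(J,H \right)} = -5 + \frac{1}{H - 235} = -5 + \frac{1}{-235 + H}$)
$L{\left(q \right)} = 2448 + 3 q$ ($L{\left(q \right)} = \frac{3}{\frac{1}{816 + q}} = 3 \left(816 + q\right) = 2448 + 3 q$)
$\frac{1}{Q{\left(-940,-188 \right)} + L{\left(-368 \right)}} = \frac{1}{\frac{1176 - -940}{-235 - 188} + \left(2448 + 3 \left(-368\right)\right)} = \frac{1}{\frac{1176 + 940}{-423} + \left(2448 - 1104\right)} = \frac{1}{\left(- \frac{1}{423}\right) 2116 + 1344} = \frac{1}{- \frac{2116}{423} + 1344} = \frac{1}{\frac{566396}{423}} = \frac{423}{566396}$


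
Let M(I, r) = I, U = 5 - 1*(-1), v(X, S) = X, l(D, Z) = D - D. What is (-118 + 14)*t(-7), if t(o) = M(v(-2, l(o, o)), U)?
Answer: 208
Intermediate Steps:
l(D, Z) = 0
U = 6 (U = 5 + 1 = 6)
t(o) = -2
(-118 + 14)*t(-7) = (-118 + 14)*(-2) = -104*(-2) = 208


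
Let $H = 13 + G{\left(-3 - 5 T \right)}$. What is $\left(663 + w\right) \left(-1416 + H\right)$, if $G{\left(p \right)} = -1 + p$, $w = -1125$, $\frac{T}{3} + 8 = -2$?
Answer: $580734$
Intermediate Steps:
$T = -30$ ($T = -24 + 3 \left(-2\right) = -24 - 6 = -30$)
$H = 159$ ($H = 13 - -146 = 13 + \left(-1 + \left(-3 + 150\right)\right) = 13 + \left(-1 + 147\right) = 13 + 146 = 159$)
$\left(663 + w\right) \left(-1416 + H\right) = \left(663 - 1125\right) \left(-1416 + 159\right) = \left(-462\right) \left(-1257\right) = 580734$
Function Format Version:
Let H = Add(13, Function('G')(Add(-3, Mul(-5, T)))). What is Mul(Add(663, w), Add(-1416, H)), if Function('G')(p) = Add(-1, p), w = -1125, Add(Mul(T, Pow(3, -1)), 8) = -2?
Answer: 580734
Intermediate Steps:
T = -30 (T = Add(-24, Mul(3, -2)) = Add(-24, -6) = -30)
H = 159 (H = Add(13, Add(-1, Add(-3, Mul(-5, -30)))) = Add(13, Add(-1, Add(-3, 150))) = Add(13, Add(-1, 147)) = Add(13, 146) = 159)
Mul(Add(663, w), Add(-1416, H)) = Mul(Add(663, -1125), Add(-1416, 159)) = Mul(-462, -1257) = 580734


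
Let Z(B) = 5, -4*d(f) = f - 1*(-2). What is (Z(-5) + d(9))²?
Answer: 81/16 ≈ 5.0625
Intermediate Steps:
d(f) = -½ - f/4 (d(f) = -(f - 1*(-2))/4 = -(f + 2)/4 = -(2 + f)/4 = -½ - f/4)
(Z(-5) + d(9))² = (5 + (-½ - ¼*9))² = (5 + (-½ - 9/4))² = (5 - 11/4)² = (9/4)² = 81/16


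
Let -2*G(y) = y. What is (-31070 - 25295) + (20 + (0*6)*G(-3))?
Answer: -56345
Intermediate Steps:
G(y) = -y/2
(-31070 - 25295) + (20 + (0*6)*G(-3)) = (-31070 - 25295) + (20 + (0*6)*(-1/2*(-3))) = -56365 + (20 + 0*(3/2)) = -56365 + (20 + 0) = -56365 + 20 = -56345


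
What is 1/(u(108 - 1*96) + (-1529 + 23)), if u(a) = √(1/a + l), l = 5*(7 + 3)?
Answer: -18072/27215831 - 2*√1803/27215831 ≈ -0.00066715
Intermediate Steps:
l = 50 (l = 5*10 = 50)
u(a) = √(50 + 1/a) (u(a) = √(1/a + 50) = √(50 + 1/a))
1/(u(108 - 1*96) + (-1529 + 23)) = 1/(√(50 + 1/(108 - 1*96)) + (-1529 + 23)) = 1/(√(50 + 1/(108 - 96)) - 1506) = 1/(√(50 + 1/12) - 1506) = 1/(√(601/12) - 1506) = 1/(√1803/6 - 1506) = 1/(-1506 + √1803/6)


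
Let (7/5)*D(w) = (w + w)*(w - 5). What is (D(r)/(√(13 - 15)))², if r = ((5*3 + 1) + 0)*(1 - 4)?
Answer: -323596800/49 ≈ -6.6040e+6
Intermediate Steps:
r = -48 (r = ((15 + 1) + 0)*(-3) = (16 + 0)*(-3) = 16*(-3) = -48)
D(w) = 10*w*(-5 + w)/7 (D(w) = 5*((w + w)*(w - 5))/7 = 5*((2*w)*(-5 + w))/7 = 5*(2*w*(-5 + w))/7 = 10*w*(-5 + w)/7)
(D(r)/(√(13 - 15)))² = (((10/7)*(-48)*(-5 - 48))/(√(13 - 15)))² = (((10/7)*(-48)*(-53))/(√(-2)))² = (25440/(7*((I*√2))))² = (25440*(-I*√2/2)/7)² = (-12720*I*√2/7)² = -323596800/49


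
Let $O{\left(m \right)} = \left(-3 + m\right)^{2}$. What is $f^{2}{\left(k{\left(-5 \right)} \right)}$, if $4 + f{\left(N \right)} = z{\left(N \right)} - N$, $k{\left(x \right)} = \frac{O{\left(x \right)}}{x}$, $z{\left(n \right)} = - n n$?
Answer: $\frac{15023376}{625} \approx 24037.0$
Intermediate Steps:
$z{\left(n \right)} = - n^{2}$
$k{\left(x \right)} = \frac{\left(-3 + x\right)^{2}}{x}$
$f{\left(N \right)} = -4 - N - N^{2}$ ($f{\left(N \right)} = -4 - \left(N + N^{2}\right) = -4 - N - N^{2}$)
$f^{2}{\left(k{\left(-5 \right)} \right)} = \left(-4 - \frac{\left(-3 - 5\right)^{2}}{-5} - \left(\frac{\left(-3 - 5\right)^{2}}{-5}\right)^{2}\right)^{2} = \left(-4 - - \frac{\left(-8\right)^{2}}{5} - \left(- \frac{\left(-8\right)^{2}}{5}\right)^{2}\right)^{2} = \left(-4 - \left(- \frac{1}{5}\right) 64 - \left(\left(- \frac{1}{5}\right) 64\right)^{2}\right)^{2} = \left(-4 - - \frac{64}{5} - \left(- \frac{64}{5}\right)^{2}\right)^{2} = \left(-4 + \frac{64}{5} - \frac{4096}{25}\right)^{2} = \left(- \frac{3876}{25}\right)^{2} = \frac{15023376}{625}$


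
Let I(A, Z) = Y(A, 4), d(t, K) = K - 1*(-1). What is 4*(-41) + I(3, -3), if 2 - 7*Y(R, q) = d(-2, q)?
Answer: -1151/7 ≈ -164.43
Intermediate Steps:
d(t, K) = 1 + K (d(t, K) = K + 1 = 1 + K)
Y(R, q) = ⅐ - q/7 (Y(R, q) = 2/7 - (1 + q)/7 = 2/7 + (-⅐ - q/7) = ⅐ - q/7)
I(A, Z) = -3/7 (I(A, Z) = ⅐ - ⅐*4 = ⅐ - 4/7 = -3/7)
4*(-41) + I(3, -3) = 4*(-41) - 3/7 = -164 - 3/7 = -1151/7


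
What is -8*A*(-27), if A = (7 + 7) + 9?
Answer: 4968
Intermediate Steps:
A = 23 (A = 14 + 9 = 23)
-8*A*(-27) = -8*23*(-27) = -184*(-27) = 4968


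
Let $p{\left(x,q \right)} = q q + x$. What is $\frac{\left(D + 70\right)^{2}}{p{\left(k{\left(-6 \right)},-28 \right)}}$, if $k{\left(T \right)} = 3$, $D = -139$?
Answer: $\frac{4761}{787} \approx 6.0496$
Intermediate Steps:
$p{\left(x,q \right)} = x + q^{2}$ ($p{\left(x,q \right)} = q^{2} + x = x + q^{2}$)
$\frac{\left(D + 70\right)^{2}}{p{\left(k{\left(-6 \right)},-28 \right)}} = \frac{\left(-139 + 70\right)^{2}}{3 + \left(-28\right)^{2}} = \frac{\left(-69\right)^{2}}{3 + 784} = \frac{4761}{787}$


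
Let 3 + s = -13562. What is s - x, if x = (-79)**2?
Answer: -19806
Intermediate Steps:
s = -13565 (s = -3 - 13562 = -13565)
x = 6241
s - x = -13565 - 1*6241 = -13565 - 6241 = -19806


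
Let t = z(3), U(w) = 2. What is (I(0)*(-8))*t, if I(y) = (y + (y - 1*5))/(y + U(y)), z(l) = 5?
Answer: 100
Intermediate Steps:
I(y) = (-5 + 2*y)/(2 + y) (I(y) = (y + (y - 1*5))/(y + 2) = (y + (y - 5))/(2 + y) = (y + (-5 + y))/(2 + y) = (-5 + 2*y)/(2 + y))
t = 5
(I(0)*(-8))*t = (((-5 + 2*0)/(2 + 0))*(-8))*5 = (((-5 + 0)/2)*(-8))*5 = (((½)*(-5))*(-8))*5 = -5/2*(-8)*5 = 20*5 = 100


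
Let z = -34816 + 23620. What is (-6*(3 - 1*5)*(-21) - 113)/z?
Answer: 365/11196 ≈ 0.032601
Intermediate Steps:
z = -11196
(-6*(3 - 1*5)*(-21) - 113)/z = (-6*(3 - 1*5)*(-21) - 113)/(-11196) = (-6*(3 - 5)*(-21) - 113)*(-1/11196) = (-6*(-2)*(-21) - 113)*(-1/11196) = (12*(-21) - 113)*(-1/11196) = (-252 - 113)*(-1/11196) = -365*(-1/11196) = 365/11196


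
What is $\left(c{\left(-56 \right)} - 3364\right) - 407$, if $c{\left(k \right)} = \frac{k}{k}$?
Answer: $-3770$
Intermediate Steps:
$c{\left(k \right)} = 1$
$\left(c{\left(-56 \right)} - 3364\right) - 407 = \left(1 - 3364\right) - 407 = -3363 - 407 = -3770$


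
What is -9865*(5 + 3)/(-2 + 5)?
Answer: -78920/3 ≈ -26307.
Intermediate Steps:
-9865*(5 + 3)/(-2 + 5) = -78920/3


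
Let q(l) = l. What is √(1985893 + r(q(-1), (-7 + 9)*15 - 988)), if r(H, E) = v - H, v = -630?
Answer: 4*√124079 ≈ 1409.0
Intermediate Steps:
r(H, E) = -630 - H
√(1985893 + r(q(-1), (-7 + 9)*15 - 988)) = √(1985893 + (-630 - 1*(-1))) = √(1985893 + (-630 + 1)) = √(1985893 - 629) = √1985264 = 4*√124079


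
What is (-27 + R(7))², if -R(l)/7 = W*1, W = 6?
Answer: 4761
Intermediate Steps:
R(l) = -42
(-27 + R(7))² = (-27 - 42)² = (-69)² = 4761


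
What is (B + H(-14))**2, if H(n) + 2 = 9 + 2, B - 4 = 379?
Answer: 153664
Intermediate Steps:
B = 383 (B = 4 + 379 = 383)
H(n) = 9 (H(n) = -2 + (9 + 2) = -2 + 11 = 9)
(B + H(-14))**2 = (383 + 9)**2 = 392**2 = 153664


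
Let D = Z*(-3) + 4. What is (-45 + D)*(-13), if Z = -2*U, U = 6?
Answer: 65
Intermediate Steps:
Z = -12 (Z = -2*6 = -12)
D = 40 (D = -12*(-3) + 4 = 36 + 4 = 40)
(-45 + D)*(-13) = (-45 + 40)*(-13) = -5*(-13) = 65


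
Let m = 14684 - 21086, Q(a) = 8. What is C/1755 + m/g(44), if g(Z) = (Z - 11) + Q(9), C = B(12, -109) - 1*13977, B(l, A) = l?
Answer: -787205/4797 ≈ -164.10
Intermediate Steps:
C = -13965 (C = 12 - 1*13977 = 12 - 13977 = -13965)
g(Z) = -3 + Z (g(Z) = (Z - 11) + 8 = (-11 + Z) + 8 = -3 + Z)
m = -6402
C/1755 + m/g(44) = -13965/1755 - 6402/(-3 + 44) = -13965*1/1755 - 6402/41 = -931/117 - 6402*1/41 = -931/117 - 6402/41 = -787205/4797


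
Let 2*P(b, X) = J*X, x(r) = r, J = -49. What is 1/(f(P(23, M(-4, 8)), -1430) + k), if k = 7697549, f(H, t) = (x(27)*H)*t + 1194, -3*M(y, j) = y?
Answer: 1/8960003 ≈ 1.1161e-7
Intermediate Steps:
M(y, j) = -y/3
P(b, X) = -49*X/2 (P(b, X) = (-49*X)/2 = -49*X/2)
f(H, t) = 1194 + 27*H*t (f(H, t) = (27*H)*t + 1194 = 27*H*t + 1194 = 1194 + 27*H*t)
1/(f(P(23, M(-4, 8)), -1430) + k) = 1/((1194 + 27*(-(-49)*(-4)/6)*(-1430)) + 7697549) = 1/((1194 + 27*(-49/2*4/3)*(-1430)) + 7697549) = 1/((1194 + 27*(-98/3)*(-1430)) + 7697549) = 1/((1194 + 1261260) + 7697549) = 1/(1262454 + 7697549) = 1/8960003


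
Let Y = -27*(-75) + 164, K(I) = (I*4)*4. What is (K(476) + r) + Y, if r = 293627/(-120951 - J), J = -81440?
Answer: 387111728/39511 ≈ 9797.6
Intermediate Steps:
K(I) = 16*I (K(I) = (4*I)*4 = 16*I)
Y = 2189 (Y = 2025 + 164 = 2189)
r = -293627/39511 (r = 293627/(-120951 - 1*(-81440)) = 293627/(-120951 + 81440) = 293627/(-39511) = 293627*(-1/39511) = -293627/39511 ≈ -7.4315)
(K(476) + r) + Y = (16*476 - 293627/39511) + 2189 = (7616 - 293627/39511) + 2189 = 300622149/39511 + 2189 = 387111728/39511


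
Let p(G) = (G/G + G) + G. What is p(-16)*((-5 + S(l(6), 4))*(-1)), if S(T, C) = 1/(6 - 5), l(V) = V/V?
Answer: -124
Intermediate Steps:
l(V) = 1
S(T, C) = 1 (S(T, C) = 1/1 = 1)
p(G) = 1 + 2*G (p(G) = (1 + G) + G = 1 + 2*G)
p(-16)*((-5 + S(l(6), 4))*(-1)) = (1 + 2*(-16))*((-5 + 1)*(-1)) = (1 - 32)*(-4*(-1)) = -31*4 = -124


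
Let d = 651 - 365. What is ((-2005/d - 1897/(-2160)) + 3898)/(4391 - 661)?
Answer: 1202120111/1152122400 ≈ 1.0434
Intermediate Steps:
d = 286
((-2005/d - 1897/(-2160)) + 3898)/(4391 - 661) = ((-2005/286 - 1897/(-2160)) + 3898)/(4391 - 661) = ((-2005*1/286 - 1897*(-1/2160)) + 3898)/3730 = ((-2005/286 + 1897/2160) + 3898)*(1/3730) = (-1894129/308880 + 3898)*(1/3730) = (1202120111/308880)*(1/3730) = 1202120111/1152122400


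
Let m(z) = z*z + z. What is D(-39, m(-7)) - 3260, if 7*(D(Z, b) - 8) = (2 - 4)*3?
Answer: -22770/7 ≈ -3252.9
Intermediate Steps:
m(z) = z + z**2 (m(z) = z**2 + z = z + z**2)
D(Z, b) = 50/7 (D(Z, b) = 8 + ((2 - 4)*3)/7 = 8 + (-2*3)/7 = 8 + (1/7)*(-6) = 8 - 6/7 = 50/7)
D(-39, m(-7)) - 3260 = 50/7 - 3260 = -22770/7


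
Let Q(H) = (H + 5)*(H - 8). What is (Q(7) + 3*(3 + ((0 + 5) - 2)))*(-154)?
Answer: -924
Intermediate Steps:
Q(H) = (-8 + H)*(5 + H) (Q(H) = (5 + H)*(-8 + H) = (-8 + H)*(5 + H))
(Q(7) + 3*(3 + ((0 + 5) - 2)))*(-154) = ((-40 + 7**2 - 3*7) + 3*(3 + ((0 + 5) - 2)))*(-154) = ((-40 + 49 - 21) + 3*(3 + (5 - 2)))*(-154) = (-12 + 3*(3 + 3))*(-154) = (-12 + 3*6)*(-154) = (-12 + 18)*(-154) = 6*(-154) = -924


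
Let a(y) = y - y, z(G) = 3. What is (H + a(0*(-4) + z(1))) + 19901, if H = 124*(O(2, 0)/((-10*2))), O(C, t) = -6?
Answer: 99691/5 ≈ 19938.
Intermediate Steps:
a(y) = 0
H = 186/5 (H = 124*(-6/((-10*2))) = 124*(-6/(-20)) = 124*(-6*(-1/20)) = 124*(3/10) = 186/5 ≈ 37.200)
(H + a(0*(-4) + z(1))) + 19901 = (186/5 + 0) + 19901 = 186/5 + 19901 = 99691/5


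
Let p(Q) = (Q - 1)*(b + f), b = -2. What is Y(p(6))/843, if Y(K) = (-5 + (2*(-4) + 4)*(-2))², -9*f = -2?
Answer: 3/281 ≈ 0.010676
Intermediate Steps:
f = 2/9 (f = -⅑*(-2) = 2/9 ≈ 0.22222)
p(Q) = 16/9 - 16*Q/9 (p(Q) = (Q - 1)*(-2 + 2/9) = (-1 + Q)*(-16/9) = 16/9 - 16*Q/9)
Y(K) = 9 (Y(K) = (-5 + (-8 + 4)*(-2))² = (-5 - 4*(-2))² = (-5 + 8)² = 3² = 9)
Y(p(6))/843 = 9/843 = 9*(1/843) = 3/281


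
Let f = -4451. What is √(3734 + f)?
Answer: I*√717 ≈ 26.777*I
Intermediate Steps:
√(3734 + f) = √(3734 - 4451) = √(-717) = I*√717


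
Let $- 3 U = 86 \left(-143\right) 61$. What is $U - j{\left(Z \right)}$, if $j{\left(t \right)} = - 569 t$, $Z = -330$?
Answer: $\frac{186868}{3} \approx 62289.0$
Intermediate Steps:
$U = \frac{750178}{3}$ ($U = - \frac{86 \left(-143\right) 61}{3} = - \frac{\left(-12298\right) 61}{3} = \left(- \frac{1}{3}\right) \left(-750178\right) = \frac{750178}{3} \approx 2.5006 \cdot 10^{5}$)
$U - j{\left(Z \right)} = \frac{750178}{3} - \left(-569\right) \left(-330\right) = \frac{750178}{3} - 187770 = \frac{186868}{3}$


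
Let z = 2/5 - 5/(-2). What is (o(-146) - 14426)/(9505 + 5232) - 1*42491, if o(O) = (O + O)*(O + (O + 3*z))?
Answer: -3130607847/73685 ≈ -42486.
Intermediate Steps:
z = 29/10 (z = 2*(⅕) - 5*(-½) = ⅖ + 5/2 = 29/10 ≈ 2.9000)
o(O) = 2*O*(87/10 + 2*O) (o(O) = (O + O)*(O + (O + 3*(29/10))) = (2*O)*(O + (O + 87/10)) = (2*O)*(O + (87/10 + O)) = (2*O)*(87/10 + 2*O) = 2*O*(87/10 + 2*O))
(o(-146) - 14426)/(9505 + 5232) - 1*42491 = ((⅕)*(-146)*(87 + 20*(-146)) - 14426)/(9505 + 5232) - 1*42491 = ((⅕)*(-146)*(87 - 2920) - 14426)/14737 - 42491 = ((⅕)*(-146)*(-2833) - 14426)*(1/14737) - 42491 = (413618/5 - 14426)*(1/14737) - 42491 = (341488/5)*(1/14737) - 42491 = 341488/73685 - 42491 = -3130607847/73685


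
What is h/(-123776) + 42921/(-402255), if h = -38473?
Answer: 1129262991/5532168320 ≈ 0.20413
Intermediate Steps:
h/(-123776) + 42921/(-402255) = -38473/(-123776) + 42921/(-402255) = -38473*(-1/123776) + 42921*(-1/402255) = 38473/123776 - 4769/44695 = 1129262991/5532168320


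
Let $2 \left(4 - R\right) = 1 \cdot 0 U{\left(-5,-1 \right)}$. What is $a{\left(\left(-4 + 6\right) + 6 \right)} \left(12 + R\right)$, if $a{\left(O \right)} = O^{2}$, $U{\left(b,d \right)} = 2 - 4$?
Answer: $1024$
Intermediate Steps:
$U{\left(b,d \right)} = -2$ ($U{\left(b,d \right)} = 2 - 4 = -2$)
$R = 4$ ($R = 4 - \frac{1 \cdot 0 \left(-2\right)}{2} = 4 - \frac{0 \left(-2\right)}{2} = 4 - 0 = 4 + 0 = 4$)
$a{\left(\left(-4 + 6\right) + 6 \right)} \left(12 + R\right) = \left(\left(-4 + 6\right) + 6\right)^{2} \left(12 + 4\right) = \left(2 + 6\right)^{2} \cdot 16 = 8^{2} \cdot 16 = 64 \cdot 16 = 1024$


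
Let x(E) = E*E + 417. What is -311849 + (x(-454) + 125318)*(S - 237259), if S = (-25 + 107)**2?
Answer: -76503582134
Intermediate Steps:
x(E) = 417 + E**2 (x(E) = E**2 + 417 = 417 + E**2)
S = 6724 (S = 82**2 = 6724)
-311849 + (x(-454) + 125318)*(S - 237259) = -311849 + ((417 + (-454)**2) + 125318)*(6724 - 237259) = -311849 + ((417 + 206116) + 125318)*(-230535) = -311849 + (206533 + 125318)*(-230535) = -311849 + 331851*(-230535) = -311849 - 76503270285 = -76503582134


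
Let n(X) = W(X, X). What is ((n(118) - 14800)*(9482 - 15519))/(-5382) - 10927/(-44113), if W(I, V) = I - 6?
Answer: -217305840523/13189787 ≈ -16475.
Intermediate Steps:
W(I, V) = -6 + I
n(X) = -6 + X
((n(118) - 14800)*(9482 - 15519))/(-5382) - 10927/(-44113) = (((-6 + 118) - 14800)*(9482 - 15519))/(-5382) - 10927/(-44113) = ((112 - 14800)*(-6037))*(-1/5382) - 10927*(-1/44113) = -14688*(-6037)*(-1/5382) + 10927/44113 = 88671456*(-1/5382) + 10927/44113 = -4926192/299 + 10927/44113 = -217305840523/13189787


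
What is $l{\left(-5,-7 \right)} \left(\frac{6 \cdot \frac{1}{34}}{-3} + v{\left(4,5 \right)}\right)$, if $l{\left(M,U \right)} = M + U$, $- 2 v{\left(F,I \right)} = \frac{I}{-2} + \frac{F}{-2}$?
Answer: $- \frac{447}{17} \approx -26.294$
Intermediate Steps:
$v{\left(F,I \right)} = \frac{F}{4} + \frac{I}{4}$ ($v{\left(F,I \right)} = - \frac{\frac{I}{-2} + \frac{F}{-2}}{2} = - \frac{I \left(- \frac{1}{2}\right) + F \left(- \frac{1}{2}\right)}{2} = - \frac{- \frac{I}{2} - \frac{F}{2}}{2} = - \frac{- \frac{F}{2} - \frac{I}{2}}{2} = \frac{F}{4} + \frac{I}{4}$)
$l{\left(-5,-7 \right)} \left(\frac{6 \cdot \frac{1}{34}}{-3} + v{\left(4,5 \right)}\right) = \left(-5 - 7\right) \left(\frac{6 \cdot \frac{1}{34}}{-3} + \left(\frac{1}{4} \cdot 4 + \frac{1}{4} \cdot 5\right)\right) = - 12 \left(6 \cdot \frac{1}{34} \left(- \frac{1}{3}\right) + \left(1 + \frac{5}{4}\right)\right) = - 12 \left(\frac{3}{17} \left(- \frac{1}{3}\right) + \frac{9}{4}\right) = - 12 \left(- \frac{1}{17} + \frac{9}{4}\right) = \left(-12\right) \frac{149}{68} = - \frac{447}{17}$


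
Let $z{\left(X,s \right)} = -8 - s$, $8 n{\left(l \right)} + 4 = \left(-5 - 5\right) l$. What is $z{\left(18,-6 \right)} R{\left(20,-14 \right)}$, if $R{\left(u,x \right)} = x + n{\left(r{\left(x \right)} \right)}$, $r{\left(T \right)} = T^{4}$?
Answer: $96069$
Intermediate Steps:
$n{\left(l \right)} = - \frac{1}{2} - \frac{5 l}{4}$ ($n{\left(l \right)} = - \frac{1}{2} + \frac{\left(-5 - 5\right) l}{8} = - \frac{1}{2} + \frac{\left(-10\right) l}{8} = - \frac{1}{2} - \frac{5 l}{4}$)
$R{\left(u,x \right)} = - \frac{1}{2} + x - \frac{5 x^{4}}{4}$ ($R{\left(u,x \right)} = x - \left(\frac{1}{2} + \frac{5 x^{4}}{4}\right) = - \frac{1}{2} + x - \frac{5 x^{4}}{4}$)
$z{\left(18,-6 \right)} R{\left(20,-14 \right)} = \left(-8 - -6\right) \left(- \frac{1}{2} - 14 - \frac{5 \left(-14\right)^{4}}{4}\right) = \left(-8 + 6\right) \left(- \frac{1}{2} - 14 - 48020\right) = - 2 \left(- \frac{1}{2} - 14 - 48020\right) = \left(-2\right) \left(- \frac{96069}{2}\right) = 96069$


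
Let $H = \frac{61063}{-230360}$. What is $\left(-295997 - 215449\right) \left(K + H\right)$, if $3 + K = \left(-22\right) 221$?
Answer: $\frac{22046518409673}{8860} \approx 2.4883 \cdot 10^{9}$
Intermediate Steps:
$K = -4865$ ($K = -3 - 4862 = -4865$)
$H = - \frac{61063}{230360}$ ($H = 61063 \left(- \frac{1}{230360}\right) = - \frac{61063}{230360} \approx -0.26508$)
$\left(-295997 - 215449\right) \left(K + H\right) = \left(-295997 - 215449\right) \left(-4865 - \frac{61063}{230360}\right) = \left(-511446\right) \left(- \frac{1120762463}{230360}\right) = \frac{22046518409673}{8860}$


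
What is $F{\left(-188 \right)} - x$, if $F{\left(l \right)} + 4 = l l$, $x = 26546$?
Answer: $8794$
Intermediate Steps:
$F{\left(l \right)} = -4 + l^{2}$ ($F{\left(l \right)} = -4 + l l = -4 + l^{2}$)
$F{\left(-188 \right)} - x = \left(-4 + \left(-188\right)^{2}\right) - 26546 = \left(-4 + 35344\right) - 26546 = 35340 - 26546 = 8794$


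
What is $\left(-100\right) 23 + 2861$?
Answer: $561$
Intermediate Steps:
$\left(-100\right) 23 + 2861 = -2300 + 2861 = 561$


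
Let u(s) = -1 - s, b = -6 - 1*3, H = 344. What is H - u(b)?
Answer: 336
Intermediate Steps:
b = -9 (b = -6 - 3 = -9)
H - u(b) = 344 - (-1 - 1*(-9)) = 344 - (-1 + 9) = 344 - 1*8 = 344 - 8 = 336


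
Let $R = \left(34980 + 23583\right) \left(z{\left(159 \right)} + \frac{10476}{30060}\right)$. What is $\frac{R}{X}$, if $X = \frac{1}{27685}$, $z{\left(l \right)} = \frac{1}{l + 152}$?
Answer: $\frac{29616915600216}{51937} \approx 5.7025 \cdot 10^{8}$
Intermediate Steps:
$z{\left(l \right)} = \frac{1}{152 + l}$
$X = \frac{1}{27685} \approx 3.6121 \cdot 10^{-5}$
$R = \frac{5348910168}{259685}$ ($R = \left(34980 + 23583\right) \left(\frac{1}{152 + 159} + \frac{10476}{30060}\right) = 58563 \left(\frac{1}{311} + 10476 \cdot \frac{1}{30060}\right) = 58563 \left(\frac{1}{311} + \frac{291}{835}\right) = 58563 \cdot \frac{91336}{259685} = \frac{5348910168}{259685} \approx 20598.0$)
$\frac{R}{X} = \frac{5348910168 \frac{1}{\frac{1}{27685}}}{259685} = \frac{5348910168}{259685} \cdot 27685 = \frac{29616915600216}{51937}$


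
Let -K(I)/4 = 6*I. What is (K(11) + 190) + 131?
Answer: 57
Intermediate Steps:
K(I) = -24*I
(K(11) + 190) + 131 = (-24*11 + 190) + 131 = (-264 + 190) + 131 = -74 + 131 = 57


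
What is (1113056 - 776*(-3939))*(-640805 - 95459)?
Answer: -3070014726080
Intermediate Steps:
(1113056 - 776*(-3939))*(-640805 - 95459) = (1113056 + 3056664)*(-736264) = 4169720*(-736264) = -3070014726080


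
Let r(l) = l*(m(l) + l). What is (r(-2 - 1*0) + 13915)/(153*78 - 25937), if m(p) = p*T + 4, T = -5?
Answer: -13891/14003 ≈ -0.99200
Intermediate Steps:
m(p) = 4 - 5*p (m(p) = p*(-5) + 4 = -5*p + 4 = 4 - 5*p)
r(l) = l*(4 - 4*l) (r(l) = l*((4 - 5*l) + l) = l*(4 - 4*l))
(r(-2 - 1*0) + 13915)/(153*78 - 25937) = (4*(-2 - 1*0)*(1 - (-2 - 1*0)) + 13915)/(153*78 - 25937) = (4*(-2 + 0)*(1 - (-2 + 0)) + 13915)/(11934 - 25937) = (4*(-2)*(1 - 1*(-2)) + 13915)/(-14003) = (4*(-2)*(1 + 2) + 13915)*(-1/14003) = (4*(-2)*3 + 13915)*(-1/14003) = (-24 + 13915)*(-1/14003) = 13891*(-1/14003) = -13891/14003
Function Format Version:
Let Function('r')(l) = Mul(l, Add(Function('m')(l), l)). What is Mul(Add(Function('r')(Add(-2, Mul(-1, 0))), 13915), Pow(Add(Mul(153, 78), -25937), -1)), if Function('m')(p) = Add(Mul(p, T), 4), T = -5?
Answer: Rational(-13891, 14003) ≈ -0.99200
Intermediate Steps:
Function('m')(p) = Add(4, Mul(-5, p)) (Function('m')(p) = Add(Mul(p, -5), 4) = Add(Mul(-5, p), 4) = Add(4, Mul(-5, p)))
Function('r')(l) = Mul(l, Add(4, Mul(-4, l))) (Function('r')(l) = Mul(l, Add(Add(4, Mul(-5, l)), l)) = Mul(l, Add(4, Mul(-4, l))))
Mul(Add(Function('r')(Add(-2, Mul(-1, 0))), 13915), Pow(Add(Mul(153, 78), -25937), -1)) = Mul(Add(Mul(4, Add(-2, Mul(-1, 0)), Add(1, Mul(-1, Add(-2, Mul(-1, 0))))), 13915), Pow(Add(Mul(153, 78), -25937), -1)) = Mul(Add(Mul(4, Add(-2, 0), Add(1, Mul(-1, Add(-2, 0)))), 13915), Pow(Add(11934, -25937), -1)) = Mul(Add(Mul(4, -2, Add(1, Mul(-1, -2))), 13915), Pow(-14003, -1)) = Mul(Add(Mul(4, -2, Add(1, 2)), 13915), Rational(-1, 14003)) = Mul(Add(Mul(4, -2, 3), 13915), Rational(-1, 14003)) = Mul(Add(-24, 13915), Rational(-1, 14003)) = Mul(13891, Rational(-1, 14003)) = Rational(-13891, 14003)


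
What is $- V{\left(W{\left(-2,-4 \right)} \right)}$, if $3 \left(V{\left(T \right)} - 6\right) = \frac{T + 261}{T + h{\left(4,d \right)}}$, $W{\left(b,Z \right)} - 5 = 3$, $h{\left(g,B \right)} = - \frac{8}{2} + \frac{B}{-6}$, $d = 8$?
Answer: $- \frac{317}{8} \approx -39.625$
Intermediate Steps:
$h{\left(g,B \right)} = -4 - \frac{B}{6}$ ($h{\left(g,B \right)} = \left(-8\right) \frac{1}{2} + B \left(- \frac{1}{6}\right) = -4 - \frac{B}{6}$)
$W{\left(b,Z \right)} = 8$ ($W{\left(b,Z \right)} = 5 + 3 = 8$)
$V{\left(T \right)} = 6 + \frac{261 + T}{3 \left(- \frac{16}{3} + T\right)}$ ($V{\left(T \right)} = 6 + \frac{\left(T + 261\right) \frac{1}{T - \frac{16}{3}}}{3} = 6 + \frac{\left(261 + T\right) \frac{1}{T - \frac{16}{3}}}{3} = 6 + \frac{\left(261 + T\right) \frac{1}{- \frac{16}{3} + T}}{3} = 6 + \frac{\frac{1}{- \frac{16}{3} + T} \left(261 + T\right)}{3} = 6 + \frac{261 + T}{3 \left(- \frac{16}{3} + T\right)}$)
$- V{\left(W{\left(-2,-4 \right)} \right)} = - \frac{165 + 19 \cdot 8}{-16 + 3 \cdot 8} = - \frac{165 + 152}{-16 + 24} = - \frac{317}{8}$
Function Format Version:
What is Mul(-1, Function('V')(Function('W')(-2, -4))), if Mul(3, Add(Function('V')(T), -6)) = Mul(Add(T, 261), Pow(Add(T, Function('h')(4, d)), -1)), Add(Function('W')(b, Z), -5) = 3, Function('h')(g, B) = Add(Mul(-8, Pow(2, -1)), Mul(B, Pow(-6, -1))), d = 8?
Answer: Rational(-317, 8) ≈ -39.625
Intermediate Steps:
Function('h')(g, B) = Add(-4, Mul(Rational(-1, 6), B)) (Function('h')(g, B) = Add(Mul(-8, Rational(1, 2)), Mul(B, Rational(-1, 6))) = Add(-4, Mul(Rational(-1, 6), B)))
Function('W')(b, Z) = 8 (Function('W')(b, Z) = Add(5, 3) = 8)
Function('V')(T) = Add(6, Mul(Rational(1, 3), Pow(Add(Rational(-16, 3), T), -1), Add(261, T))) (Function('V')(T) = Add(6, Mul(Rational(1, 3), Mul(Add(T, 261), Pow(Add(T, Add(-4, Mul(Rational(-1, 6), 8))), -1)))) = Add(6, Mul(Rational(1, 3), Mul(Add(261, T), Pow(Add(T, Add(-4, Rational(-4, 3))), -1)))) = Add(6, Mul(Rational(1, 3), Mul(Add(261, T), Pow(Add(T, Rational(-16, 3)), -1)))) = Add(6, Mul(Rational(1, 3), Mul(Add(261, T), Pow(Add(Rational(-16, 3), T), -1)))) = Add(6, Mul(Rational(1, 3), Mul(Pow(Add(Rational(-16, 3), T), -1), Add(261, T)))) = Add(6, Mul(Rational(1, 3), Pow(Add(Rational(-16, 3), T), -1), Add(261, T))))
Mul(-1, Function('V')(Function('W')(-2, -4))) = Mul(-1, Mul(Pow(Add(-16, Mul(3, 8)), -1), Add(165, Mul(19, 8)))) = Mul(-1, Mul(Pow(Add(-16, 24), -1), Add(165, 152))) = Mul(-1, Mul(Pow(8, -1), 317)) = Mul(-1, Mul(Rational(1, 8), 317)) = Mul(-1, Rational(317, 8)) = Rational(-317, 8)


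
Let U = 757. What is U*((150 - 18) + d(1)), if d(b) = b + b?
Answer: 101438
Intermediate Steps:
d(b) = 2*b
U*((150 - 18) + d(1)) = 757*((150 - 18) + 2*1) = 757*(132 + 2) = 757*134 = 101438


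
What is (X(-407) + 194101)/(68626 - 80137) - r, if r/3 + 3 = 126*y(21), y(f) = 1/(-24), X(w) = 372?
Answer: 361697/46044 ≈ 7.8555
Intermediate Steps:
y(f) = -1/24
r = -99/4 (r = -9 + 3*(126*(-1/24)) = -9 + 3*(-21/4) = -9 - 63/4 = -99/4 ≈ -24.750)
(X(-407) + 194101)/(68626 - 80137) - r = (372 + 194101)/(68626 - 80137) - 1*(-99/4) = 194473/(-11511) + 99/4 = 194473*(-1/11511) + 99/4 = -194473/11511 + 99/4 = 361697/46044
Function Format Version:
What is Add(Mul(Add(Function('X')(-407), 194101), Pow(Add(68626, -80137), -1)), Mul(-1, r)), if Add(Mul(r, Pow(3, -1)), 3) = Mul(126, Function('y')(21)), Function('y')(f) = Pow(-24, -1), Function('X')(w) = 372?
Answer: Rational(361697, 46044) ≈ 7.8555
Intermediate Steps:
Function('y')(f) = Rational(-1, 24)
r = Rational(-99, 4) (r = Add(-9, Mul(3, Mul(126, Rational(-1, 24)))) = Add(-9, Mul(3, Rational(-21, 4))) = Add(-9, Rational(-63, 4)) = Rational(-99, 4) ≈ -24.750)
Add(Mul(Add(Function('X')(-407), 194101), Pow(Add(68626, -80137), -1)), Mul(-1, r)) = Add(Mul(Add(372, 194101), Pow(Add(68626, -80137), -1)), Mul(-1, Rational(-99, 4))) = Add(Mul(194473, Pow(-11511, -1)), Rational(99, 4)) = Add(Mul(194473, Rational(-1, 11511)), Rational(99, 4)) = Add(Rational(-194473, 11511), Rational(99, 4)) = Rational(361697, 46044)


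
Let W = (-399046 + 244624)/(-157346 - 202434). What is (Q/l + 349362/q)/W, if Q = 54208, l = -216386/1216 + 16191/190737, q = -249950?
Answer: -3155053642178904042826/4422997561668047865 ≈ -713.33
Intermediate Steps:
W = 77211/179890 (W = -154422/(-359780) = -154422*(-1/359780) = 77211/179890 ≈ 0.42921)
l = -2291840457/12885344 (l = -216386*1/1216 + 16191*(1/190737) = -108193/608 + 1799/21193 = -2291840457/12885344 ≈ -177.86)
(Q/l + 349362/q)/W = (54208/(-2291840457/12885344) + 349362/(-249950))/(77211/179890) = (54208*(-12885344/2291840457) + 349362*(-1/249950))*(179890/77211) = (-698488727552/2291840457 - 174681/124975)*(179890/77211) = -87693969708680417/286422761113575*179890/77211 = -3155053642178904042826/4422997561668047865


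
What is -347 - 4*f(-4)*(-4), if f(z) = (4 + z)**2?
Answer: -347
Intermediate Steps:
-347 - 4*f(-4)*(-4) = -347 - 4*(4 - 4)**2*(-4) = -347 - 4*0**2*(-4) = -347 - 4*0*(-4) = -347 + 0*(-4) = -347 + 0 = -347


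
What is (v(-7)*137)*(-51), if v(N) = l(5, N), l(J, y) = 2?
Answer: -13974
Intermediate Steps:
v(N) = 2
(v(-7)*137)*(-51) = (2*137)*(-51) = 274*(-51) = -13974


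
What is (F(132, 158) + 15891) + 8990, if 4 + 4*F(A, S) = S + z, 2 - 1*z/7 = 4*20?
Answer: 24783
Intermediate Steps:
z = -546 (z = 14 - 28*20 = 14 - 7*80 = 14 - 560 = -546)
F(A, S) = -275/2 + S/4 (F(A, S) = -1 + (S - 546)/4 = -1 + (-546 + S)/4 = -1 + (-273/2 + S/4) = -275/2 + S/4)
(F(132, 158) + 15891) + 8990 = ((-275/2 + (¼)*158) + 15891) + 8990 = ((-275/2 + 79/2) + 15891) + 8990 = (-98 + 15891) + 8990 = 15793 + 8990 = 24783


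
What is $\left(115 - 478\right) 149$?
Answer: $-54087$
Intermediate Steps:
$\left(115 - 478\right) 149 = \left(-363\right) 149 = -54087$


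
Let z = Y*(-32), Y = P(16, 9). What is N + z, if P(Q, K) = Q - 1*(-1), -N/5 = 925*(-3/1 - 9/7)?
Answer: 134942/7 ≈ 19277.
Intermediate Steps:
N = 138750/7 (N = -4625*(-3/1 - 9/7) = -4625*(-3*1 - 9*⅐) = -4625*(-3 - 9/7) = -4625*(-30)/7 = -5*(-27750/7) = 138750/7 ≈ 19821.)
P(Q, K) = 1 + Q (P(Q, K) = Q + 1 = 1 + Q)
Y = 17 (Y = 1 + 16 = 17)
z = -544 (z = 17*(-32) = -544)
N + z = 138750/7 - 544 = 134942/7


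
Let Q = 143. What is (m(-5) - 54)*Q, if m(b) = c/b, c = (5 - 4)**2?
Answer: -38753/5 ≈ -7750.6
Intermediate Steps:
c = 1 (c = 1**2 = 1)
m(b) = 1/b
(m(-5) - 54)*Q = (1/(-5) - 54)*143 = (-1/5 - 54)*143 = -271/5*143 = -38753/5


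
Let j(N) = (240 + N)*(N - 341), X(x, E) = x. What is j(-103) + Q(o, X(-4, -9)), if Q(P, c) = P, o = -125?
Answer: -60953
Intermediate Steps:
j(N) = (-341 + N)*(240 + N) (j(N) = (240 + N)*(-341 + N) = (-341 + N)*(240 + N))
j(-103) + Q(o, X(-4, -9)) = (-81840 + (-103)**2 - 101*(-103)) - 125 = (-81840 + 10609 + 10403) - 125 = -60828 - 125 = -60953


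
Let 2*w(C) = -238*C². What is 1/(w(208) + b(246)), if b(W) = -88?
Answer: -1/5148504 ≈ -1.9423e-7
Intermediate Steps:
w(C) = -119*C² (w(C) = (-238*C²)/2 = -119*C²)
1/(w(208) + b(246)) = 1/(-119*208² - 88) = 1/(-119*43264 - 88) = 1/(-5148416 - 88) = 1/(-5148504) = -1/5148504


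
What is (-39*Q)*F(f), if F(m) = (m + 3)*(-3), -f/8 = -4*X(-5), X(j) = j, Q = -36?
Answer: 661284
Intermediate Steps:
f = -160 (f = -(-32)*(-5) = -8*20 = -160)
F(m) = -9 - 3*m (F(m) = (3 + m)*(-3) = -9 - 3*m)
(-39*Q)*F(f) = (-39*(-36))*(-9 - 3*(-160)) = 1404*(-9 + 480) = 1404*471 = 661284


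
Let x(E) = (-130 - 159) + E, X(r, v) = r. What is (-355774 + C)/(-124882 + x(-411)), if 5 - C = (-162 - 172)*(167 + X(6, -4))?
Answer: 297987/125582 ≈ 2.3728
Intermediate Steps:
C = 57787 (C = 5 - (-162 - 172)*(167 + 6) = 5 - (-334)*173 = 5 - 1*(-57782) = 5 + 57782 = 57787)
x(E) = -289 + E
(-355774 + C)/(-124882 + x(-411)) = (-355774 + 57787)/(-124882 + (-289 - 411)) = -297987/(-124882 - 700) = -297987/(-125582) = -297987*(-1/125582) = 297987/125582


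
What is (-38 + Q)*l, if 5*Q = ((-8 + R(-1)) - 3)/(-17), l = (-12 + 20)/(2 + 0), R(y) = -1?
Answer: -12872/85 ≈ -151.44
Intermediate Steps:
l = 4 (l = 8/2 = 8*(½) = 4)
Q = 12/85 (Q = (((-8 - 1) - 3)/(-17))/5 = ((-9 - 3)*(-1/17))/5 = (-12*(-1/17))/5 = (⅕)*(12/17) = 12/85 ≈ 0.14118)
(-38 + Q)*l = (-38 + 12/85)*4 = -3218/85*4 = -12872/85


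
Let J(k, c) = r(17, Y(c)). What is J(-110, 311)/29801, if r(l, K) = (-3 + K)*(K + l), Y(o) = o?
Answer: 101024/29801 ≈ 3.3900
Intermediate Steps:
J(k, c) = -51 + c² + 14*c (J(k, c) = c² - 3*c - 3*17 + c*17 = c² - 3*c - 51 + 17*c = -51 + c² + 14*c)
J(-110, 311)/29801 = (-51 + 311² + 14*311)/29801 = (-51 + 96721 + 4354)*(1/29801) = 101024*(1/29801) = 101024/29801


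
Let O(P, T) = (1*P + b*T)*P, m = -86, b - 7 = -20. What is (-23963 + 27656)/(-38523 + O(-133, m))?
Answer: -3693/169528 ≈ -0.021784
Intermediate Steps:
b = -13 (b = 7 - 20 = -13)
O(P, T) = P*(P - 13*T) (O(P, T) = (1*P - 13*T)*P = (P - 13*T)*P = P*(P - 13*T))
(-23963 + 27656)/(-38523 + O(-133, m)) = (-23963 + 27656)/(-38523 - 133*(-133 - 13*(-86))) = 3693/(-38523 - 133*(-133 + 1118)) = 3693/(-38523 - 133*985) = 3693/(-38523 - 131005) = 3693/(-169528) = 3693*(-1/169528) = -3693/169528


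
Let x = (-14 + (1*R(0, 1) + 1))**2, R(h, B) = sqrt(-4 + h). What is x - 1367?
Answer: -1202 - 52*I ≈ -1202.0 - 52.0*I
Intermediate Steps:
x = (-13 + 2*I)**2 (x = (-14 + (1*sqrt(-4 + 0) + 1))**2 = (-14 + (1*sqrt(-4) + 1))**2 = (-14 + (1*(2*I) + 1))**2 = (-14 + (2*I + 1))**2 = (-14 + (1 + 2*I))**2 = (-13 + 2*I)**2 ≈ 165.0 - 52.0*I)
x - 1367 = (165 - 52*I) - 1367 = -1202 - 52*I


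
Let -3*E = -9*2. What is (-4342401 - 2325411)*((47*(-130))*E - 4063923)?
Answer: 27341916534396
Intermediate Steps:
E = 6 (E = -(-3)*2 = -1/3*(-18) = 6)
(-4342401 - 2325411)*((47*(-130))*E - 4063923) = (-4342401 - 2325411)*((47*(-130))*6 - 4063923) = -6667812*(-6110*6 - 4063923) = -6667812*(-36660 - 4063923) = -6667812*(-4100583) = 27341916534396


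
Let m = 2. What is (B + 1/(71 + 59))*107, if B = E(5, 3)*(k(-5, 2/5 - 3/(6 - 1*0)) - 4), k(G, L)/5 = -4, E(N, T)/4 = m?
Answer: -2670613/130 ≈ -20543.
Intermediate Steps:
E(N, T) = 8 (E(N, T) = 4*2 = 8)
k(G, L) = -20 (k(G, L) = 5*(-4) = -20)
B = -192 (B = 8*(-20 - 4) = 8*(-24) = -192)
(B + 1/(71 + 59))*107 = (-192 + 1/(71 + 59))*107 = (-192 + 1/130)*107 = -24959/130*107 = -2670613/130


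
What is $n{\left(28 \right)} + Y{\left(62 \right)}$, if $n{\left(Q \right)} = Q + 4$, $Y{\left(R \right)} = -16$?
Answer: $16$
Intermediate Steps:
$n{\left(Q \right)} = 4 + Q$
$n{\left(28 \right)} + Y{\left(62 \right)} = \left(4 + 28\right) - 16 = 32 - 16 = 16$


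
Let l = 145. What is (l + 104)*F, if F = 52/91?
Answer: 996/7 ≈ 142.29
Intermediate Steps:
F = 4/7 (F = 52*(1/91) = 4/7 ≈ 0.57143)
(l + 104)*F = (145 + 104)*(4/7) = 249*(4/7) = 996/7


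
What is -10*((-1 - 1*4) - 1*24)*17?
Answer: 4930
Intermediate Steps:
-10*((-1 - 1*4) - 1*24)*17 = -10*((-1 - 4) - 24)*17 = -10*(-5 - 24)*17 = -10*(-29)*17 = 290*17 = 4930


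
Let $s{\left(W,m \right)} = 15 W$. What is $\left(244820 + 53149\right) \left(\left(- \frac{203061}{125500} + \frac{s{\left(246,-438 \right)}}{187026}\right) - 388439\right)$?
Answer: $- \frac{64683292582950943377}{558851500} \approx -1.1574 \cdot 10^{11}$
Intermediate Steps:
$\left(244820 + 53149\right) \left(\left(- \frac{203061}{125500} + \frac{s{\left(246,-438 \right)}}{187026}\right) - 388439\right) = \left(244820 + 53149\right) \left(\left(- \frac{203061}{125500} + \frac{15 \cdot 246}{187026}\right) - 388439\right) = 297969 \left(\left(\left(-203061\right) \frac{1}{125500} + 3690 \cdot \frac{1}{187026}\right) - 388439\right) = 297969 \left(\left(- \frac{203061}{125500} + \frac{615}{31171}\right) - 388439\right) = 297969 \left(- \frac{6252431931}{3911960500} - 388439\right) = 297969 \left(- \frac{1519564277091431}{3911960500}\right) = - \frac{64683292582950943377}{558851500}$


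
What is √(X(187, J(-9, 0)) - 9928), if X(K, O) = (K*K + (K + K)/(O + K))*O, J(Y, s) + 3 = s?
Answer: I*√243003763/46 ≈ 338.88*I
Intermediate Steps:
J(Y, s) = -3 + s
X(K, O) = O*(K² + 2*K/(K + O)) (X(K, O) = (K² + (2*K)/(K + O))*O = (K² + 2*K/(K + O))*O = O*(K² + 2*K/(K + O)))
√(X(187, J(-9, 0)) - 9928) = √(187*(-3 + 0)*(2 + 187² + 187*(-3 + 0))/(187 + (-3 + 0)) - 9928) = √(187*(-3)*(2 + 34969 + 187*(-3))/(187 - 3) - 9928) = √(187*(-3)*(2 + 34969 - 561)/184 - 9928) = √(187*(-3)*(1/184)*34410 - 9928) = √(-9652005/92 - 9928) = √(-10565381/92) = I*√243003763/46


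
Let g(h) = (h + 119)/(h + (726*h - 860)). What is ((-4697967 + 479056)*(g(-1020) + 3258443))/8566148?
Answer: -10205832949762634011/6359508275200 ≈ -1.6048e+6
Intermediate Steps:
g(h) = (119 + h)/(-860 + 727*h) (g(h) = (119 + h)/(h + (-860 + 726*h)) = (119 + h)/(-860 + 727*h))
((-4697967 + 479056)*(g(-1020) + 3258443))/8566148 = ((-4697967 + 479056)*((119 - 1020)/(-860 + 727*(-1020)) + 3258443))/8566148 = -4218911*(-901/(-860 - 741540) + 3258443)*(1/8566148) = -4218911*(-901/(-742400) + 3258443)*(1/8566148) = -4218911*(-1/742400*(-901) + 3258443)*(1/8566148) = -4218911*(901/742400 + 3258443)*(1/8566148) = -4218911*2419068084101/742400*(1/8566148) = -10205832949762634011/742400*1/8566148 = -10205832949762634011/6359508275200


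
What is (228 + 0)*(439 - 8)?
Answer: 98268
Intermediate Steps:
(228 + 0)*(439 - 8) = 228*431 = 98268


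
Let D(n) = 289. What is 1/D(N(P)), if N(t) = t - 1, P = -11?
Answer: 1/289 ≈ 0.0034602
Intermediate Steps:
N(t) = -1 + t
1/D(N(P)) = 1/289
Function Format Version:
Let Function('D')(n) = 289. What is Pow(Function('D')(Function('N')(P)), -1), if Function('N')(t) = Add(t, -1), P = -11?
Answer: Rational(1, 289) ≈ 0.0034602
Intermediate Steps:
Function('N')(t) = Add(-1, t)
Pow(Function('D')(Function('N')(P)), -1) = Pow(289, -1) = Rational(1, 289)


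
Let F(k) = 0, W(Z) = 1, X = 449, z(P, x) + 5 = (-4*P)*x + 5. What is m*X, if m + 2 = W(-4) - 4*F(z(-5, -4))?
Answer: -449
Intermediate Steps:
z(P, x) = -4*P*x (z(P, x) = -5 + ((-4*P)*x + 5) = -5 + (-4*P*x + 5) = -5 + (5 - 4*P*x) = -4*P*x)
m = -1 (m = -2 + (1 - 4*0) = -2 + (1 + 0) = -2 + 1 = -1)
m*X = -1*449 = -449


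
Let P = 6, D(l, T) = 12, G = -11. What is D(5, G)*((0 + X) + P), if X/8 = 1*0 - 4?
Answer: -312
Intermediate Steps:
X = -32 (X = 8*(1*0 - 4) = 8*(0 - 4) = 8*(-4) = -32)
D(5, G)*((0 + X) + P) = 12*((0 - 32) + 6) = 12*(-32 + 6) = 12*(-26) = -312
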